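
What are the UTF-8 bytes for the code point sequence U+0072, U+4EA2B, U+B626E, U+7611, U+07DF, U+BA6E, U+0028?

U+0072: 1-byte form → 72.
U+4EA2B: 4-byte form → F1 8E A8 AB.
U+B626E: 4-byte form → F2 B6 89 AE.
U+7611: 3-byte form → E7 98 91.
U+07DF: 2-byte form → DF 9F.
U+BA6E: 3-byte form → EB A9 AE.
U+0028: 1-byte form → 28.
Concatenated (18 bytes): 72 F1 8E A8 AB F2 B6 89 AE E7 98 91 DF 9F EB A9 AE 28.

72 F1 8E A8 AB F2 B6 89 AE E7 98 91 DF 9F EB A9 AE 28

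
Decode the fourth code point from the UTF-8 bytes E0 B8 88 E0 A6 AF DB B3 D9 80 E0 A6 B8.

U+0640

Offset 0: leading byte 0xE0 = 11100000 → 3-byte char #1 = E0 B8 88.
Offset 3: leading byte 0xE0 = 11100000 → 3-byte char #2 = E0 A6 AF.
Offset 6: leading byte 0xDB = 11011011 → 2-byte char #3 = DB B3.
Offset 8: leading byte 0xD9 = 11011001 → 2-byte char #4 = D9 80.
Leading byte 0xD9 = 11011001 matches 110xxxxx → 2-byte sequence.
Byte 1: 0xD9 = 11011001, payload 11001 (5 bits).
Byte 2: 0x80 = 10000000 (10xxxxxx ✓), payload 000000.
Concatenate: 11001000000 = 0x640 (11 bits → U+0640).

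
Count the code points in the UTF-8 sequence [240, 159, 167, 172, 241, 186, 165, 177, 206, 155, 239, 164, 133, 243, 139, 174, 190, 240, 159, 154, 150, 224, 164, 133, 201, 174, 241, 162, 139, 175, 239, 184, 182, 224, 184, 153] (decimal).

11

Byte at offset 0: 0xF0 = 11110000 → 4-byte char (#1). Advance 4.
Byte at offset 4: 0xF1 = 11110001 → 4-byte char (#2). Advance 4.
Byte at offset 8: 0xCE = 11001110 → 2-byte char (#3). Advance 2.
Byte at offset 10: 0xEF = 11101111 → 3-byte char (#4). Advance 3.
Byte at offset 13: 0xF3 = 11110011 → 4-byte char (#5). Advance 4.
Byte at offset 17: 0xF0 = 11110000 → 4-byte char (#6). Advance 4.
Byte at offset 21: 0xE0 = 11100000 → 3-byte char (#7). Advance 3.
Byte at offset 24: 0xC9 = 11001001 → 2-byte char (#8). Advance 2.
Byte at offset 26: 0xF1 = 11110001 → 4-byte char (#9). Advance 4.
Byte at offset 30: 0xEF = 11101111 → 3-byte char (#10). Advance 3.
Byte at offset 33: 0xE0 = 11100000 → 3-byte char (#11). Advance 3.
Reached end at offset 36 after 11 code points.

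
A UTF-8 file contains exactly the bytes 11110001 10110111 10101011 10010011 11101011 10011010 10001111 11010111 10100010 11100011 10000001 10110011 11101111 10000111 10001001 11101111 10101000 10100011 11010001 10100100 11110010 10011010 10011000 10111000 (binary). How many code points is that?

8

Byte at offset 0: 0xF1 = 11110001 → 4-byte char (#1). Advance 4.
Byte at offset 4: 0xEB = 11101011 → 3-byte char (#2). Advance 3.
Byte at offset 7: 0xD7 = 11010111 → 2-byte char (#3). Advance 2.
Byte at offset 9: 0xE3 = 11100011 → 3-byte char (#4). Advance 3.
Byte at offset 12: 0xEF = 11101111 → 3-byte char (#5). Advance 3.
Byte at offset 15: 0xEF = 11101111 → 3-byte char (#6). Advance 3.
Byte at offset 18: 0xD1 = 11010001 → 2-byte char (#7). Advance 2.
Byte at offset 20: 0xF2 = 11110010 → 4-byte char (#8). Advance 4.
Reached end at offset 24 after 8 code points.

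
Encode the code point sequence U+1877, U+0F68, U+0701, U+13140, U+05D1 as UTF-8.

U+1877: 3-byte form → E1 A1 B7.
U+0F68: 3-byte form → E0 BD A8.
U+0701: 2-byte form → DC 81.
U+13140: 4-byte form → F0 93 85 80.
U+05D1: 2-byte form → D7 91.
Concatenated (14 bytes): E1 A1 B7 E0 BD A8 DC 81 F0 93 85 80 D7 91.

E1 A1 B7 E0 BD A8 DC 81 F0 93 85 80 D7 91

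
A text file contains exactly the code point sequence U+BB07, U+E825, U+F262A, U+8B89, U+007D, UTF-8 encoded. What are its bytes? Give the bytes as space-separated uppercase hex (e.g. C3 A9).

U+BB07: 3-byte form → EB AC 87.
U+E825: 3-byte form → EE A0 A5.
U+F262A: 4-byte form → F3 B2 98 AA.
U+8B89: 3-byte form → E8 AE 89.
U+007D: 1-byte form → 7D.
Concatenated (14 bytes): EB AC 87 EE A0 A5 F3 B2 98 AA E8 AE 89 7D.

EB AC 87 EE A0 A5 F3 B2 98 AA E8 AE 89 7D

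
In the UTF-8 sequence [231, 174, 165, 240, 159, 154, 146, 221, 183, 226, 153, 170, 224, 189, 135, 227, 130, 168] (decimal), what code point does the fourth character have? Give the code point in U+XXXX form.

Offset 0: leading byte 0xE7 = 11100111 → 3-byte char #1 = E7 AE A5.
Offset 3: leading byte 0xF0 = 11110000 → 4-byte char #2 = F0 9F 9A 92.
Offset 7: leading byte 0xDD = 11011101 → 2-byte char #3 = DD B7.
Offset 9: leading byte 0xE2 = 11100010 → 3-byte char #4 = E2 99 AA.
Leading byte 0xE2 = 11100010 matches 1110xxxx → 3-byte sequence.
Byte 1: 0xE2 = 11100010, payload 0010 (4 bits).
Byte 2: 0x99 = 10011001 (10xxxxxx ✓), payload 011001.
Byte 3: 0xAA = 10101010 (10xxxxxx ✓), payload 101010.
Concatenate: 0010011001101010 = 0x266A (16 bits → U+266A).

U+266A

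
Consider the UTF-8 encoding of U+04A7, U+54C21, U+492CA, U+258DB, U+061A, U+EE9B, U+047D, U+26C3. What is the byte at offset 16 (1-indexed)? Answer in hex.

1-indexed offset 16 is 0-indexed offset 15.
U+04A7 → 2-byte form D2 A7 at offsets 0–1.
U+54C21 → 4-byte form F1 94 B0 A1 at offsets 2–5.
U+492CA → 4-byte form F1 89 8B 8A at offsets 6–9.
U+258DB → 4-byte form F0 A5 A3 9B at offsets 10–13.
U+061A → 2-byte form D8 9A at offsets 14–15.
Offset 15 falls in char 5's range; it's byte 2 of D8 9A = 0x9A.

0x9A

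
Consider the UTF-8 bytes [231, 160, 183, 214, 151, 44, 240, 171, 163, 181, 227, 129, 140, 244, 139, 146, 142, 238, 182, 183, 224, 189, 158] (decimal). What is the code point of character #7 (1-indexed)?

Offset 0: leading byte 0xE7 = 11100111 → 3-byte char #1 = E7 A0 B7.
Offset 3: leading byte 0xD6 = 11010110 → 2-byte char #2 = D6 97.
Offset 5: leading byte 0x2C = 00101100 → 1-byte char #3 = 2C.
Offset 6: leading byte 0xF0 = 11110000 → 4-byte char #4 = F0 AB A3 B5.
Offset 10: leading byte 0xE3 = 11100011 → 3-byte char #5 = E3 81 8C.
Offset 13: leading byte 0xF4 = 11110100 → 4-byte char #6 = F4 8B 92 8E.
Offset 17: leading byte 0xEE = 11101110 → 3-byte char #7 = EE B6 B7.
Leading byte 0xEE = 11101110 matches 1110xxxx → 3-byte sequence.
Byte 1: 0xEE = 11101110, payload 1110 (4 bits).
Byte 2: 0xB6 = 10110110 (10xxxxxx ✓), payload 110110.
Byte 3: 0xB7 = 10110111 (10xxxxxx ✓), payload 110111.
Concatenate: 1110110110110111 = 0xEDB7 (16 bits → U+EDB7).

U+EDB7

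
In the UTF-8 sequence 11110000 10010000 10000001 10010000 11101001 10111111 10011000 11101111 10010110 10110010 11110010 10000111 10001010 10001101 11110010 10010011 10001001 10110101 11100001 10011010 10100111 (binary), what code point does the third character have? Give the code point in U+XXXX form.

Offset 0: leading byte 0xF0 = 11110000 → 4-byte char #1 = F0 90 81 90.
Offset 4: leading byte 0xE9 = 11101001 → 3-byte char #2 = E9 BF 98.
Offset 7: leading byte 0xEF = 11101111 → 3-byte char #3 = EF 96 B2.
Leading byte 0xEF = 11101111 matches 1110xxxx → 3-byte sequence.
Byte 1: 0xEF = 11101111, payload 1111 (4 bits).
Byte 2: 0x96 = 10010110 (10xxxxxx ✓), payload 010110.
Byte 3: 0xB2 = 10110010 (10xxxxxx ✓), payload 110010.
Concatenate: 1111010110110010 = 0xF5B2 (16 bits → U+F5B2).

U+F5B2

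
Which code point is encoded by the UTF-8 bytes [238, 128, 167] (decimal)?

U+E027

Leading byte 0xEE = 11101110 matches 1110xxxx → 3-byte sequence.
Byte 1: 0xEE = 11101110, payload 1110 (4 bits).
Byte 2: 0x80 = 10000000 (10xxxxxx ✓), payload 000000.
Byte 3: 0xA7 = 10100111 (10xxxxxx ✓), payload 100111.
Concatenate: 1110000000100111 = 0xE027 (16 bits → U+E027).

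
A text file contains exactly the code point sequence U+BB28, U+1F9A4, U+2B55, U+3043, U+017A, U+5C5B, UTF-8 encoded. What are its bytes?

U+BB28: 3-byte form → EB AC A8.
U+1F9A4: 4-byte form → F0 9F A6 A4.
U+2B55: 3-byte form → E2 AD 95.
U+3043: 3-byte form → E3 81 83.
U+017A: 2-byte form → C5 BA.
U+5C5B: 3-byte form → E5 B1 9B.
Concatenated (18 bytes): EB AC A8 F0 9F A6 A4 E2 AD 95 E3 81 83 C5 BA E5 B1 9B.

EB AC A8 F0 9F A6 A4 E2 AD 95 E3 81 83 C5 BA E5 B1 9B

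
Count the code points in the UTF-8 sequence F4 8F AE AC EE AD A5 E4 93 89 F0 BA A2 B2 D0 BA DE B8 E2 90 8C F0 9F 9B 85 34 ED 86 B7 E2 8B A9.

11

Byte at offset 0: 0xF4 = 11110100 → 4-byte char (#1). Advance 4.
Byte at offset 4: 0xEE = 11101110 → 3-byte char (#2). Advance 3.
Byte at offset 7: 0xE4 = 11100100 → 3-byte char (#3). Advance 3.
Byte at offset 10: 0xF0 = 11110000 → 4-byte char (#4). Advance 4.
Byte at offset 14: 0xD0 = 11010000 → 2-byte char (#5). Advance 2.
Byte at offset 16: 0xDE = 11011110 → 2-byte char (#6). Advance 2.
Byte at offset 18: 0xE2 = 11100010 → 3-byte char (#7). Advance 3.
Byte at offset 21: 0xF0 = 11110000 → 4-byte char (#8). Advance 4.
Byte at offset 25: 0x34 = 00110100 → 1-byte char (#9). Advance 1.
Byte at offset 26: 0xED = 11101101 → 3-byte char (#10). Advance 3.
Byte at offset 29: 0xE2 = 11100010 → 3-byte char (#11). Advance 3.
Reached end at offset 32 after 11 code points.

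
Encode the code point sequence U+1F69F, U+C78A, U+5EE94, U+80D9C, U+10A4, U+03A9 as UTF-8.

U+1F69F: 4-byte form → F0 9F 9A 9F.
U+C78A: 3-byte form → EC 9E 8A.
U+5EE94: 4-byte form → F1 9E BA 94.
U+80D9C: 4-byte form → F2 80 B6 9C.
U+10A4: 3-byte form → E1 82 A4.
U+03A9: 2-byte form → CE A9.
Concatenated (20 bytes): F0 9F 9A 9F EC 9E 8A F1 9E BA 94 F2 80 B6 9C E1 82 A4 CE A9.

F0 9F 9A 9F EC 9E 8A F1 9E BA 94 F2 80 B6 9C E1 82 A4 CE A9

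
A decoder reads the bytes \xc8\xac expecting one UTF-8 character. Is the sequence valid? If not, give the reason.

Leading byte 0xC8 = 11001000 → 2-byte form.
Continuation bytes 0xAC=10101100 all match 10xxxxxx.
Decoded value 0x22C is ≥ 0x80 (shortest form) and not a surrogate.

valid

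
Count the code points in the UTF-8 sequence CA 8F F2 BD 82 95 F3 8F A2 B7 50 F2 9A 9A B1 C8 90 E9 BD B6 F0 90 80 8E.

8

Byte at offset 0: 0xCA = 11001010 → 2-byte char (#1). Advance 2.
Byte at offset 2: 0xF2 = 11110010 → 4-byte char (#2). Advance 4.
Byte at offset 6: 0xF3 = 11110011 → 4-byte char (#3). Advance 4.
Byte at offset 10: 0x50 = 01010000 → 1-byte char (#4). Advance 1.
Byte at offset 11: 0xF2 = 11110010 → 4-byte char (#5). Advance 4.
Byte at offset 15: 0xC8 = 11001000 → 2-byte char (#6). Advance 2.
Byte at offset 17: 0xE9 = 11101001 → 3-byte char (#7). Advance 3.
Byte at offset 20: 0xF0 = 11110000 → 4-byte char (#8). Advance 4.
Reached end at offset 24 after 8 code points.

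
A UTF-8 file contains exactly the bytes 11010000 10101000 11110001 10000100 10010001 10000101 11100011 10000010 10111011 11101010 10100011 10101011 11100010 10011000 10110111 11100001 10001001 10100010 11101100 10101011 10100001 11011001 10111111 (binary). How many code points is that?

8

Byte at offset 0: 0xD0 = 11010000 → 2-byte char (#1). Advance 2.
Byte at offset 2: 0xF1 = 11110001 → 4-byte char (#2). Advance 4.
Byte at offset 6: 0xE3 = 11100011 → 3-byte char (#3). Advance 3.
Byte at offset 9: 0xEA = 11101010 → 3-byte char (#4). Advance 3.
Byte at offset 12: 0xE2 = 11100010 → 3-byte char (#5). Advance 3.
Byte at offset 15: 0xE1 = 11100001 → 3-byte char (#6). Advance 3.
Byte at offset 18: 0xEC = 11101100 → 3-byte char (#7). Advance 3.
Byte at offset 21: 0xD9 = 11011001 → 2-byte char (#8). Advance 2.
Reached end at offset 23 after 8 code points.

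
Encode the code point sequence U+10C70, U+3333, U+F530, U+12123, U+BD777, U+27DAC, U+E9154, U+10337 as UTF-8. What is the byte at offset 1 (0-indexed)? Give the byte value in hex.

0x90

U+10C70 → 4-byte form F0 90 B1 B0 at offsets 0–3.
Offset 1 falls in char 1's range; it's byte 2 of F0 90 B1 B0 = 0x90.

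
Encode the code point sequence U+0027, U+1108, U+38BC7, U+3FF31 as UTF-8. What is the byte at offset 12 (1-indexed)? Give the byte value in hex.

1-indexed offset 12 is 0-indexed offset 11.
U+0027 → 1-byte form 27 at offsets 0–0.
U+1108 → 3-byte form E1 84 88 at offsets 1–3.
U+38BC7 → 4-byte form F0 B8 AF 87 at offsets 4–7.
U+3FF31 → 4-byte form F0 BF BC B1 at offsets 8–11.
Offset 11 falls in char 4's range; it's byte 4 of F0 BF BC B1 = 0xB1.

0xB1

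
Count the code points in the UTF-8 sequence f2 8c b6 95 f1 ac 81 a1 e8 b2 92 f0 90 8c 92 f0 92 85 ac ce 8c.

Byte at offset 0: 0xF2 = 11110010 → 4-byte char (#1). Advance 4.
Byte at offset 4: 0xF1 = 11110001 → 4-byte char (#2). Advance 4.
Byte at offset 8: 0xE8 = 11101000 → 3-byte char (#3). Advance 3.
Byte at offset 11: 0xF0 = 11110000 → 4-byte char (#4). Advance 4.
Byte at offset 15: 0xF0 = 11110000 → 4-byte char (#5). Advance 4.
Byte at offset 19: 0xCE = 11001110 → 2-byte char (#6). Advance 2.
Reached end at offset 21 after 6 code points.

6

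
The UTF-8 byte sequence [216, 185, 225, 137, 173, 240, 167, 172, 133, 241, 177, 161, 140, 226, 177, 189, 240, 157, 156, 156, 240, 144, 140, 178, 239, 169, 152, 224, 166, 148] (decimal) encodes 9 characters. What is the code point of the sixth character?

U+1D71C

Offset 0: leading byte 0xD8 = 11011000 → 2-byte char #1 = D8 B9.
Offset 2: leading byte 0xE1 = 11100001 → 3-byte char #2 = E1 89 AD.
Offset 5: leading byte 0xF0 = 11110000 → 4-byte char #3 = F0 A7 AC 85.
Offset 9: leading byte 0xF1 = 11110001 → 4-byte char #4 = F1 B1 A1 8C.
Offset 13: leading byte 0xE2 = 11100010 → 3-byte char #5 = E2 B1 BD.
Offset 16: leading byte 0xF0 = 11110000 → 4-byte char #6 = F0 9D 9C 9C.
Leading byte 0xF0 = 11110000 matches 11110xxx → 4-byte sequence.
Byte 1: 0xF0 = 11110000, payload 000 (3 bits).
Byte 2: 0x9D = 10011101 (10xxxxxx ✓), payload 011101.
Byte 3: 0x9C = 10011100 (10xxxxxx ✓), payload 011100.
Byte 4: 0x9C = 10011100 (10xxxxxx ✓), payload 011100.
Concatenate: 000011101011100011100 = 0x1D71C (21 bits → U+1D71C).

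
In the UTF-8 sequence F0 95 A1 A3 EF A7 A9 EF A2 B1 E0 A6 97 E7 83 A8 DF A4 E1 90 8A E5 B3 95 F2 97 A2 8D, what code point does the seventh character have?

Offset 0: leading byte 0xF0 = 11110000 → 4-byte char #1 = F0 95 A1 A3.
Offset 4: leading byte 0xEF = 11101111 → 3-byte char #2 = EF A7 A9.
Offset 7: leading byte 0xEF = 11101111 → 3-byte char #3 = EF A2 B1.
Offset 10: leading byte 0xE0 = 11100000 → 3-byte char #4 = E0 A6 97.
Offset 13: leading byte 0xE7 = 11100111 → 3-byte char #5 = E7 83 A8.
Offset 16: leading byte 0xDF = 11011111 → 2-byte char #6 = DF A4.
Offset 18: leading byte 0xE1 = 11100001 → 3-byte char #7 = E1 90 8A.
Leading byte 0xE1 = 11100001 matches 1110xxxx → 3-byte sequence.
Byte 1: 0xE1 = 11100001, payload 0001 (4 bits).
Byte 2: 0x90 = 10010000 (10xxxxxx ✓), payload 010000.
Byte 3: 0x8A = 10001010 (10xxxxxx ✓), payload 001010.
Concatenate: 0001010000001010 = 0x140A (16 bits → U+140A).

U+140A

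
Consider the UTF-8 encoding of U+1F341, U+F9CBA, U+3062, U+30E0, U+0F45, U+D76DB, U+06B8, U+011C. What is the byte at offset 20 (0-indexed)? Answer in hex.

U+1F341 → 4-byte form F0 9F 8D 81 at offsets 0–3.
U+F9CBA → 4-byte form F3 B9 B2 BA at offsets 4–7.
U+3062 → 3-byte form E3 81 A2 at offsets 8–10.
U+30E0 → 3-byte form E3 83 A0 at offsets 11–13.
U+0F45 → 3-byte form E0 BD 85 at offsets 14–16.
U+D76DB → 4-byte form F3 97 9B 9B at offsets 17–20.
Offset 20 falls in char 6's range; it's byte 4 of F3 97 9B 9B = 0x9B.

0x9B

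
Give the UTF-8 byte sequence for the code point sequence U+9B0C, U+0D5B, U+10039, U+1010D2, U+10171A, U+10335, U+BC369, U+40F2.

U+9B0C: 3-byte form → E9 AC 8C.
U+0D5B: 3-byte form → E0 B5 9B.
U+10039: 4-byte form → F0 90 80 B9.
U+1010D2: 4-byte form → F4 81 83 92.
U+10171A: 4-byte form → F4 81 9C 9A.
U+10335: 4-byte form → F0 90 8C B5.
U+BC369: 4-byte form → F2 BC 8D A9.
U+40F2: 3-byte form → E4 83 B2.
Concatenated (29 bytes): E9 AC 8C E0 B5 9B F0 90 80 B9 F4 81 83 92 F4 81 9C 9A F0 90 8C B5 F2 BC 8D A9 E4 83 B2.

E9 AC 8C E0 B5 9B F0 90 80 B9 F4 81 83 92 F4 81 9C 9A F0 90 8C B5 F2 BC 8D A9 E4 83 B2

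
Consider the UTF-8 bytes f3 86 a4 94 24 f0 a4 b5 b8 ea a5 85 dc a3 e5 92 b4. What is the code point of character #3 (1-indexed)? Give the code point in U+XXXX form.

U+24D78

Offset 0: leading byte 0xF3 = 11110011 → 4-byte char #1 = F3 86 A4 94.
Offset 4: leading byte 0x24 = 00100100 → 1-byte char #2 = 24.
Offset 5: leading byte 0xF0 = 11110000 → 4-byte char #3 = F0 A4 B5 B8.
Leading byte 0xF0 = 11110000 matches 11110xxx → 4-byte sequence.
Byte 1: 0xF0 = 11110000, payload 000 (3 bits).
Byte 2: 0xA4 = 10100100 (10xxxxxx ✓), payload 100100.
Byte 3: 0xB5 = 10110101 (10xxxxxx ✓), payload 110101.
Byte 4: 0xB8 = 10111000 (10xxxxxx ✓), payload 111000.
Concatenate: 000100100110101111000 = 0x24D78 (21 bits → U+24D78).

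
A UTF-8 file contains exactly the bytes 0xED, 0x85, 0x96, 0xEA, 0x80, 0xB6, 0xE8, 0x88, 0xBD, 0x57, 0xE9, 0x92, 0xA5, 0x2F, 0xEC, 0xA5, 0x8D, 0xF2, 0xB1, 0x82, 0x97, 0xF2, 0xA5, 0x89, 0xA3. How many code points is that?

9

Byte at offset 0: 0xED = 11101101 → 3-byte char (#1). Advance 3.
Byte at offset 3: 0xEA = 11101010 → 3-byte char (#2). Advance 3.
Byte at offset 6: 0xE8 = 11101000 → 3-byte char (#3). Advance 3.
Byte at offset 9: 0x57 = 01010111 → 1-byte char (#4). Advance 1.
Byte at offset 10: 0xE9 = 11101001 → 3-byte char (#5). Advance 3.
Byte at offset 13: 0x2F = 00101111 → 1-byte char (#6). Advance 1.
Byte at offset 14: 0xEC = 11101100 → 3-byte char (#7). Advance 3.
Byte at offset 17: 0xF2 = 11110010 → 4-byte char (#8). Advance 4.
Byte at offset 21: 0xF2 = 11110010 → 4-byte char (#9). Advance 4.
Reached end at offset 25 after 9 code points.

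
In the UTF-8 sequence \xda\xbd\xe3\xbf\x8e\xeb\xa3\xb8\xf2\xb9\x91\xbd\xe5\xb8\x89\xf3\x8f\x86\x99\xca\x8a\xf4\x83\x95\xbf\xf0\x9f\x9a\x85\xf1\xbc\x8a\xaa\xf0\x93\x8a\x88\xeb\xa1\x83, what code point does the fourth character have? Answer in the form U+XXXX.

Offset 0: leading byte 0xDA = 11011010 → 2-byte char #1 = DA BD.
Offset 2: leading byte 0xE3 = 11100011 → 3-byte char #2 = E3 BF 8E.
Offset 5: leading byte 0xEB = 11101011 → 3-byte char #3 = EB A3 B8.
Offset 8: leading byte 0xF2 = 11110010 → 4-byte char #4 = F2 B9 91 BD.
Leading byte 0xF2 = 11110010 matches 11110xxx → 4-byte sequence.
Byte 1: 0xF2 = 11110010, payload 010 (3 bits).
Byte 2: 0xB9 = 10111001 (10xxxxxx ✓), payload 111001.
Byte 3: 0x91 = 10010001 (10xxxxxx ✓), payload 010001.
Byte 4: 0xBD = 10111101 (10xxxxxx ✓), payload 111101.
Concatenate: 010111001010001111101 = 0xB947D (21 bits → U+B947D).

U+B947D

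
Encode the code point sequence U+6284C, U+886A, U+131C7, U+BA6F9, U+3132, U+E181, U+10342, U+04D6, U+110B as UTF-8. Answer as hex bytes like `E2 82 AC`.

F1 A2 A1 8C E8 A1 AA F0 93 87 87 F2 BA 9B B9 E3 84 B2 EE 86 81 F0 90 8D 82 D3 96 E1 84 8B

U+6284C: 4-byte form → F1 A2 A1 8C.
U+886A: 3-byte form → E8 A1 AA.
U+131C7: 4-byte form → F0 93 87 87.
U+BA6F9: 4-byte form → F2 BA 9B B9.
U+3132: 3-byte form → E3 84 B2.
U+E181: 3-byte form → EE 86 81.
U+10342: 4-byte form → F0 90 8D 82.
U+04D6: 2-byte form → D3 96.
U+110B: 3-byte form → E1 84 8B.
Concatenated (30 bytes): F1 A2 A1 8C E8 A1 AA F0 93 87 87 F2 BA 9B B9 E3 84 B2 EE 86 81 F0 90 8D 82 D3 96 E1 84 8B.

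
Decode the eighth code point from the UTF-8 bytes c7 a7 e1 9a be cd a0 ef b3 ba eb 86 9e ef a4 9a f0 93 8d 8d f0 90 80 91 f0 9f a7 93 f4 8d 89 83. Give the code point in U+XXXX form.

Offset 0: leading byte 0xC7 = 11000111 → 2-byte char #1 = C7 A7.
Offset 2: leading byte 0xE1 = 11100001 → 3-byte char #2 = E1 9A BE.
Offset 5: leading byte 0xCD = 11001101 → 2-byte char #3 = CD A0.
Offset 7: leading byte 0xEF = 11101111 → 3-byte char #4 = EF B3 BA.
Offset 10: leading byte 0xEB = 11101011 → 3-byte char #5 = EB 86 9E.
Offset 13: leading byte 0xEF = 11101111 → 3-byte char #6 = EF A4 9A.
Offset 16: leading byte 0xF0 = 11110000 → 4-byte char #7 = F0 93 8D 8D.
Offset 20: leading byte 0xF0 = 11110000 → 4-byte char #8 = F0 90 80 91.
Leading byte 0xF0 = 11110000 matches 11110xxx → 4-byte sequence.
Byte 1: 0xF0 = 11110000, payload 000 (3 bits).
Byte 2: 0x90 = 10010000 (10xxxxxx ✓), payload 010000.
Byte 3: 0x80 = 10000000 (10xxxxxx ✓), payload 000000.
Byte 4: 0x91 = 10010001 (10xxxxxx ✓), payload 010001.
Concatenate: 000010000000000010001 = 0x10011 (21 bits → U+10011).

U+10011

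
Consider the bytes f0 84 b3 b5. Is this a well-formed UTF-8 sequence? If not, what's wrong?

Leading byte 0xF0 = 11110000 → 4-byte form.
Continuation bytes all match 10xxxxxx. Payload decodes to 0x4CF5.
But 0x4CF5 < 0x10000, the minimum for a 4-byte sequence — this is an overlong encoding.

invalid (overlong encoding)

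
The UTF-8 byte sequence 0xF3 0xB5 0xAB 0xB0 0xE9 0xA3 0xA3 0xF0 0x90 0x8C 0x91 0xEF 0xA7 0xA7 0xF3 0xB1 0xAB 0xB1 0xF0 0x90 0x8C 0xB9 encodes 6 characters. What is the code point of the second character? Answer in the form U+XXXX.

U+98E3

Offset 0: leading byte 0xF3 = 11110011 → 4-byte char #1 = F3 B5 AB B0.
Offset 4: leading byte 0xE9 = 11101001 → 3-byte char #2 = E9 A3 A3.
Leading byte 0xE9 = 11101001 matches 1110xxxx → 3-byte sequence.
Byte 1: 0xE9 = 11101001, payload 1001 (4 bits).
Byte 2: 0xA3 = 10100011 (10xxxxxx ✓), payload 100011.
Byte 3: 0xA3 = 10100011 (10xxxxxx ✓), payload 100011.
Concatenate: 1001100011100011 = 0x98E3 (16 bits → U+98E3).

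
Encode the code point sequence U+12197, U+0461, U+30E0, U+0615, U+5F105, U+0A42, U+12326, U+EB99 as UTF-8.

F0 92 86 97 D1 A1 E3 83 A0 D8 95 F1 9F 84 85 E0 A9 82 F0 92 8C A6 EE AE 99

U+12197: 4-byte form → F0 92 86 97.
U+0461: 2-byte form → D1 A1.
U+30E0: 3-byte form → E3 83 A0.
U+0615: 2-byte form → D8 95.
U+5F105: 4-byte form → F1 9F 84 85.
U+0A42: 3-byte form → E0 A9 82.
U+12326: 4-byte form → F0 92 8C A6.
U+EB99: 3-byte form → EE AE 99.
Concatenated (25 bytes): F0 92 86 97 D1 A1 E3 83 A0 D8 95 F1 9F 84 85 E0 A9 82 F0 92 8C A6 EE AE 99.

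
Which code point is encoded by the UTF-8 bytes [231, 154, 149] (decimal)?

U+7695

Leading byte 0xE7 = 11100111 matches 1110xxxx → 3-byte sequence.
Byte 1: 0xE7 = 11100111, payload 0111 (4 bits).
Byte 2: 0x9A = 10011010 (10xxxxxx ✓), payload 011010.
Byte 3: 0x95 = 10010101 (10xxxxxx ✓), payload 010101.
Concatenate: 0111011010010101 = 0x7695 (16 bits → U+7695).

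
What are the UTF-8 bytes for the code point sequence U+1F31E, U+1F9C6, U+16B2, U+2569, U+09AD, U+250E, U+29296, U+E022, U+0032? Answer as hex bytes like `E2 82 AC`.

F0 9F 8C 9E F0 9F A7 86 E1 9A B2 E2 95 A9 E0 A6 AD E2 94 8E F0 A9 8A 96 EE 80 A2 32

U+1F31E: 4-byte form → F0 9F 8C 9E.
U+1F9C6: 4-byte form → F0 9F A7 86.
U+16B2: 3-byte form → E1 9A B2.
U+2569: 3-byte form → E2 95 A9.
U+09AD: 3-byte form → E0 A6 AD.
U+250E: 3-byte form → E2 94 8E.
U+29296: 4-byte form → F0 A9 8A 96.
U+E022: 3-byte form → EE 80 A2.
U+0032: 1-byte form → 32.
Concatenated (28 bytes): F0 9F 8C 9E F0 9F A7 86 E1 9A B2 E2 95 A9 E0 A6 AD E2 94 8E F0 A9 8A 96 EE 80 A2 32.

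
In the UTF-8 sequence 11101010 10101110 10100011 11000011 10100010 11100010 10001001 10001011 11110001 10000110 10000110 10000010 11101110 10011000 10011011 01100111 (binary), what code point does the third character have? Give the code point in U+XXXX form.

U+224B

Offset 0: leading byte 0xEA = 11101010 → 3-byte char #1 = EA AE A3.
Offset 3: leading byte 0xC3 = 11000011 → 2-byte char #2 = C3 A2.
Offset 5: leading byte 0xE2 = 11100010 → 3-byte char #3 = E2 89 8B.
Leading byte 0xE2 = 11100010 matches 1110xxxx → 3-byte sequence.
Byte 1: 0xE2 = 11100010, payload 0010 (4 bits).
Byte 2: 0x89 = 10001001 (10xxxxxx ✓), payload 001001.
Byte 3: 0x8B = 10001011 (10xxxxxx ✓), payload 001011.
Concatenate: 0010001001001011 = 0x224B (16 bits → U+224B).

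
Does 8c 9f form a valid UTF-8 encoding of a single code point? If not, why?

Byte 0x8C = 10001100 has the form 10xxxxxx — a continuation byte — but there is no preceding leading byte.

invalid (continuation byte with no leading byte)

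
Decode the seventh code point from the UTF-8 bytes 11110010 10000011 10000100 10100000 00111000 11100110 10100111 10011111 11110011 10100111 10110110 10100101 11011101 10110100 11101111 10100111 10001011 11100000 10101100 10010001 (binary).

Offset 0: leading byte 0xF2 = 11110010 → 4-byte char #1 = F2 83 84 A0.
Offset 4: leading byte 0x38 = 00111000 → 1-byte char #2 = 38.
Offset 5: leading byte 0xE6 = 11100110 → 3-byte char #3 = E6 A7 9F.
Offset 8: leading byte 0xF3 = 11110011 → 4-byte char #4 = F3 A7 B6 A5.
Offset 12: leading byte 0xDD = 11011101 → 2-byte char #5 = DD B4.
Offset 14: leading byte 0xEF = 11101111 → 3-byte char #6 = EF A7 8B.
Offset 17: leading byte 0xE0 = 11100000 → 3-byte char #7 = E0 AC 91.
Leading byte 0xE0 = 11100000 matches 1110xxxx → 3-byte sequence.
Byte 1: 0xE0 = 11100000, payload 0000 (4 bits).
Byte 2: 0xAC = 10101100 (10xxxxxx ✓), payload 101100.
Byte 3: 0x91 = 10010001 (10xxxxxx ✓), payload 010001.
Concatenate: 0000101100010001 = 0xB11 (16 bits → U+0B11).

U+0B11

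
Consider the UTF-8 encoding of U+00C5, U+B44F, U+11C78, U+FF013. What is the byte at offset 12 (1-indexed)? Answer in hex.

1-indexed offset 12 is 0-indexed offset 11.
U+00C5 → 2-byte form C3 85 at offsets 0–1.
U+B44F → 3-byte form EB 91 8F at offsets 2–4.
U+11C78 → 4-byte form F0 91 B1 B8 at offsets 5–8.
U+FF013 → 4-byte form F3 BF 80 93 at offsets 9–12.
Offset 11 falls in char 4's range; it's byte 3 of F3 BF 80 93 = 0x80.

0x80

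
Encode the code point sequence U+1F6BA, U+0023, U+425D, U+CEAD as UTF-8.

U+1F6BA: 4-byte form → F0 9F 9A BA.
U+0023: 1-byte form → 23.
U+425D: 3-byte form → E4 89 9D.
U+CEAD: 3-byte form → EC BA AD.
Concatenated (11 bytes): F0 9F 9A BA 23 E4 89 9D EC BA AD.

F0 9F 9A BA 23 E4 89 9D EC BA AD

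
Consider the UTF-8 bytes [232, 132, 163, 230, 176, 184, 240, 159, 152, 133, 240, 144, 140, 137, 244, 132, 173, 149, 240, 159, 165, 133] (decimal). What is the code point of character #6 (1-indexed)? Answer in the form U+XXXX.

U+1F945

Offset 0: leading byte 0xE8 = 11101000 → 3-byte char #1 = E8 84 A3.
Offset 3: leading byte 0xE6 = 11100110 → 3-byte char #2 = E6 B0 B8.
Offset 6: leading byte 0xF0 = 11110000 → 4-byte char #3 = F0 9F 98 85.
Offset 10: leading byte 0xF0 = 11110000 → 4-byte char #4 = F0 90 8C 89.
Offset 14: leading byte 0xF4 = 11110100 → 4-byte char #5 = F4 84 AD 95.
Offset 18: leading byte 0xF0 = 11110000 → 4-byte char #6 = F0 9F A5 85.
Leading byte 0xF0 = 11110000 matches 11110xxx → 4-byte sequence.
Byte 1: 0xF0 = 11110000, payload 000 (3 bits).
Byte 2: 0x9F = 10011111 (10xxxxxx ✓), payload 011111.
Byte 3: 0xA5 = 10100101 (10xxxxxx ✓), payload 100101.
Byte 4: 0x85 = 10000101 (10xxxxxx ✓), payload 000101.
Concatenate: 000011111100101000101 = 0x1F945 (21 bits → U+1F945).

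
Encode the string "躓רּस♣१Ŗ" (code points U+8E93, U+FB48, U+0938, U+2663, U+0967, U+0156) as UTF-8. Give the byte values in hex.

U+8E93: 3-byte form → E8 BA 93.
U+FB48: 3-byte form → EF AD 88.
U+0938: 3-byte form → E0 A4 B8.
U+2663: 3-byte form → E2 99 A3.
U+0967: 3-byte form → E0 A5 A7.
U+0156: 2-byte form → C5 96.
Concatenated (17 bytes): E8 BA 93 EF AD 88 E0 A4 B8 E2 99 A3 E0 A5 A7 C5 96.

E8 BA 93 EF AD 88 E0 A4 B8 E2 99 A3 E0 A5 A7 C5 96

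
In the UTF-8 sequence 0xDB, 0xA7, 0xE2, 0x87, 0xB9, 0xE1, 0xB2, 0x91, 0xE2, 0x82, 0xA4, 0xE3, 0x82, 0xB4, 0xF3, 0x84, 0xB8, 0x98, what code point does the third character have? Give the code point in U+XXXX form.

Offset 0: leading byte 0xDB = 11011011 → 2-byte char #1 = DB A7.
Offset 2: leading byte 0xE2 = 11100010 → 3-byte char #2 = E2 87 B9.
Offset 5: leading byte 0xE1 = 11100001 → 3-byte char #3 = E1 B2 91.
Leading byte 0xE1 = 11100001 matches 1110xxxx → 3-byte sequence.
Byte 1: 0xE1 = 11100001, payload 0001 (4 bits).
Byte 2: 0xB2 = 10110010 (10xxxxxx ✓), payload 110010.
Byte 3: 0x91 = 10010001 (10xxxxxx ✓), payload 010001.
Concatenate: 0001110010010001 = 0x1C91 (16 bits → U+1C91).

U+1C91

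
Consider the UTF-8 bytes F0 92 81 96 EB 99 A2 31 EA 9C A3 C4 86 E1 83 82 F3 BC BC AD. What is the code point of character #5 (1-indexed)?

U+0106

Offset 0: leading byte 0xF0 = 11110000 → 4-byte char #1 = F0 92 81 96.
Offset 4: leading byte 0xEB = 11101011 → 3-byte char #2 = EB 99 A2.
Offset 7: leading byte 0x31 = 00110001 → 1-byte char #3 = 31.
Offset 8: leading byte 0xEA = 11101010 → 3-byte char #4 = EA 9C A3.
Offset 11: leading byte 0xC4 = 11000100 → 2-byte char #5 = C4 86.
Leading byte 0xC4 = 11000100 matches 110xxxxx → 2-byte sequence.
Byte 1: 0xC4 = 11000100, payload 00100 (5 bits).
Byte 2: 0x86 = 10000110 (10xxxxxx ✓), payload 000110.
Concatenate: 00100000110 = 0x106 (11 bits → U+0106).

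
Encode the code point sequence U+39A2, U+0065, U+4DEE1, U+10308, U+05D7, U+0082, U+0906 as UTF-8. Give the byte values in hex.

E3 A6 A2 65 F1 8D BB A1 F0 90 8C 88 D7 97 C2 82 E0 A4 86

U+39A2: 3-byte form → E3 A6 A2.
U+0065: 1-byte form → 65.
U+4DEE1: 4-byte form → F1 8D BB A1.
U+10308: 4-byte form → F0 90 8C 88.
U+05D7: 2-byte form → D7 97.
U+0082: 2-byte form → C2 82.
U+0906: 3-byte form → E0 A4 86.
Concatenated (19 bytes): E3 A6 A2 65 F1 8D BB A1 F0 90 8C 88 D7 97 C2 82 E0 A4 86.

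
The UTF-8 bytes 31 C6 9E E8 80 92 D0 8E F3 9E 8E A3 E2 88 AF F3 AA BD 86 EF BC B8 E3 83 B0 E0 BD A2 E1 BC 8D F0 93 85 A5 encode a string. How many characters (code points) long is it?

Byte at offset 0: 0x31 = 00110001 → 1-byte char (#1). Advance 1.
Byte at offset 1: 0xC6 = 11000110 → 2-byte char (#2). Advance 2.
Byte at offset 3: 0xE8 = 11101000 → 3-byte char (#3). Advance 3.
Byte at offset 6: 0xD0 = 11010000 → 2-byte char (#4). Advance 2.
Byte at offset 8: 0xF3 = 11110011 → 4-byte char (#5). Advance 4.
Byte at offset 12: 0xE2 = 11100010 → 3-byte char (#6). Advance 3.
Byte at offset 15: 0xF3 = 11110011 → 4-byte char (#7). Advance 4.
Byte at offset 19: 0xEF = 11101111 → 3-byte char (#8). Advance 3.
Byte at offset 22: 0xE3 = 11100011 → 3-byte char (#9). Advance 3.
Byte at offset 25: 0xE0 = 11100000 → 3-byte char (#10). Advance 3.
Byte at offset 28: 0xE1 = 11100001 → 3-byte char (#11). Advance 3.
Byte at offset 31: 0xF0 = 11110000 → 4-byte char (#12). Advance 4.
Reached end at offset 35 after 12 code points.

12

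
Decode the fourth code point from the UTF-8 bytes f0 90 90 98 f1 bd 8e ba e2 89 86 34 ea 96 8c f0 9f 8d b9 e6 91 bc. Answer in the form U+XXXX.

Offset 0: leading byte 0xF0 = 11110000 → 4-byte char #1 = F0 90 90 98.
Offset 4: leading byte 0xF1 = 11110001 → 4-byte char #2 = F1 BD 8E BA.
Offset 8: leading byte 0xE2 = 11100010 → 3-byte char #3 = E2 89 86.
Offset 11: leading byte 0x34 = 00110100 → 1-byte char #4 = 34.
Leading byte 0x34 = 00110100 matches 0xxxxxxx → 1-byte sequence.
Byte 1: 0x34 = 00110100, payload 0110100 (7 bits).
Concatenate: 0110100 = 0x34 (7 bits → U+0034).

U+0034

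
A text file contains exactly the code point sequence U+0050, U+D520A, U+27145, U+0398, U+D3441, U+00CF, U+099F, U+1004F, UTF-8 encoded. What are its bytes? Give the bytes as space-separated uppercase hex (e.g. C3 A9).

U+0050: 1-byte form → 50.
U+D520A: 4-byte form → F3 95 88 8A.
U+27145: 4-byte form → F0 A7 85 85.
U+0398: 2-byte form → CE 98.
U+D3441: 4-byte form → F3 93 91 81.
U+00CF: 2-byte form → C3 8F.
U+099F: 3-byte form → E0 A6 9F.
U+1004F: 4-byte form → F0 90 81 8F.
Concatenated (24 bytes): 50 F3 95 88 8A F0 A7 85 85 CE 98 F3 93 91 81 C3 8F E0 A6 9F F0 90 81 8F.

50 F3 95 88 8A F0 A7 85 85 CE 98 F3 93 91 81 C3 8F E0 A6 9F F0 90 81 8F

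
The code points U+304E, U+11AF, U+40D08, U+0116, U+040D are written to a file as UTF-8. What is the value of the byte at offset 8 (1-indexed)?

1-indexed offset 8 is 0-indexed offset 7.
U+304E → 3-byte form E3 81 8E at offsets 0–2.
U+11AF → 3-byte form E1 86 AF at offsets 3–5.
U+40D08 → 4-byte form F1 80 B4 88 at offsets 6–9.
Offset 7 falls in char 3's range; it's byte 2 of F1 80 B4 88 = 0x80.

0x80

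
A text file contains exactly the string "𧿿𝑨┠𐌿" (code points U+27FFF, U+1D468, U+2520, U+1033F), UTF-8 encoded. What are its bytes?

U+27FFF: 4-byte form → F0 A7 BF BF.
U+1D468: 4-byte form → F0 9D 91 A8.
U+2520: 3-byte form → E2 94 A0.
U+1033F: 4-byte form → F0 90 8C BF.
Concatenated (15 bytes): F0 A7 BF BF F0 9D 91 A8 E2 94 A0 F0 90 8C BF.

F0 A7 BF BF F0 9D 91 A8 E2 94 A0 F0 90 8C BF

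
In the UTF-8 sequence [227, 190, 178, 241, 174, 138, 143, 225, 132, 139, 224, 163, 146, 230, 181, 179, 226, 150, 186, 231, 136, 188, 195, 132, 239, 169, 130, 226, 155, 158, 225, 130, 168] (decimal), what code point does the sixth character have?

Offset 0: leading byte 0xE3 = 11100011 → 3-byte char #1 = E3 BE B2.
Offset 3: leading byte 0xF1 = 11110001 → 4-byte char #2 = F1 AE 8A 8F.
Offset 7: leading byte 0xE1 = 11100001 → 3-byte char #3 = E1 84 8B.
Offset 10: leading byte 0xE0 = 11100000 → 3-byte char #4 = E0 A3 92.
Offset 13: leading byte 0xE6 = 11100110 → 3-byte char #5 = E6 B5 B3.
Offset 16: leading byte 0xE2 = 11100010 → 3-byte char #6 = E2 96 BA.
Leading byte 0xE2 = 11100010 matches 1110xxxx → 3-byte sequence.
Byte 1: 0xE2 = 11100010, payload 0010 (4 bits).
Byte 2: 0x96 = 10010110 (10xxxxxx ✓), payload 010110.
Byte 3: 0xBA = 10111010 (10xxxxxx ✓), payload 111010.
Concatenate: 0010010110111010 = 0x25BA (16 bits → U+25BA).

U+25BA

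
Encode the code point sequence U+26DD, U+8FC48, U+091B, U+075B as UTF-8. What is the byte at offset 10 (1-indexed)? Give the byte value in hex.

1-indexed offset 10 is 0-indexed offset 9.
U+26DD → 3-byte form E2 9B 9D at offsets 0–2.
U+8FC48 → 4-byte form F2 8F B1 88 at offsets 3–6.
U+091B → 3-byte form E0 A4 9B at offsets 7–9.
Offset 9 falls in char 3's range; it's byte 3 of E0 A4 9B = 0x9B.

0x9B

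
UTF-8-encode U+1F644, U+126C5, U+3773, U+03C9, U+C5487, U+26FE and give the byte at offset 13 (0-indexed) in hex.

U+1F644 → 4-byte form F0 9F 99 84 at offsets 0–3.
U+126C5 → 4-byte form F0 92 9B 85 at offsets 4–7.
U+3773 → 3-byte form E3 9D B3 at offsets 8–10.
U+03C9 → 2-byte form CF 89 at offsets 11–12.
U+C5487 → 4-byte form F3 85 92 87 at offsets 13–16.
Offset 13 falls in char 5's range; it's byte 1 of F3 85 92 87 = 0xF3.

0xF3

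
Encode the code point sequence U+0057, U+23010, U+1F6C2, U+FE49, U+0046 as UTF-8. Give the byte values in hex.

57 F0 A3 80 90 F0 9F 9B 82 EF B9 89 46

U+0057: 1-byte form → 57.
U+23010: 4-byte form → F0 A3 80 90.
U+1F6C2: 4-byte form → F0 9F 9B 82.
U+FE49: 3-byte form → EF B9 89.
U+0046: 1-byte form → 46.
Concatenated (13 bytes): 57 F0 A3 80 90 F0 9F 9B 82 EF B9 89 46.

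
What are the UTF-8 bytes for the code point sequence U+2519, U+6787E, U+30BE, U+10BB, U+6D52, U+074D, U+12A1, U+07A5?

E2 94 99 F1 A7 A1 BE E3 82 BE E1 82 BB E6 B5 92 DD 8D E1 8A A1 DE A5

U+2519: 3-byte form → E2 94 99.
U+6787E: 4-byte form → F1 A7 A1 BE.
U+30BE: 3-byte form → E3 82 BE.
U+10BB: 3-byte form → E1 82 BB.
U+6D52: 3-byte form → E6 B5 92.
U+074D: 2-byte form → DD 8D.
U+12A1: 3-byte form → E1 8A A1.
U+07A5: 2-byte form → DE A5.
Concatenated (23 bytes): E2 94 99 F1 A7 A1 BE E3 82 BE E1 82 BB E6 B5 92 DD 8D E1 8A A1 DE A5.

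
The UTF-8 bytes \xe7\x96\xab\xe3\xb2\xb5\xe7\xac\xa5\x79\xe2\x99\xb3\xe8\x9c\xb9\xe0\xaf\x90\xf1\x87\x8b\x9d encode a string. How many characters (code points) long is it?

8

Byte at offset 0: 0xE7 = 11100111 → 3-byte char (#1). Advance 3.
Byte at offset 3: 0xE3 = 11100011 → 3-byte char (#2). Advance 3.
Byte at offset 6: 0xE7 = 11100111 → 3-byte char (#3). Advance 3.
Byte at offset 9: 0x79 = 01111001 → 1-byte char (#4). Advance 1.
Byte at offset 10: 0xE2 = 11100010 → 3-byte char (#5). Advance 3.
Byte at offset 13: 0xE8 = 11101000 → 3-byte char (#6). Advance 3.
Byte at offset 16: 0xE0 = 11100000 → 3-byte char (#7). Advance 3.
Byte at offset 19: 0xF1 = 11110001 → 4-byte char (#8). Advance 4.
Reached end at offset 23 after 8 code points.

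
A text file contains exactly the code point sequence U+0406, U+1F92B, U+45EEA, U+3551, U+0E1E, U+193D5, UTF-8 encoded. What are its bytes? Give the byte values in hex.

D0 86 F0 9F A4 AB F1 85 BB AA E3 95 91 E0 B8 9E F0 99 8F 95

U+0406: 2-byte form → D0 86.
U+1F92B: 4-byte form → F0 9F A4 AB.
U+45EEA: 4-byte form → F1 85 BB AA.
U+3551: 3-byte form → E3 95 91.
U+0E1E: 3-byte form → E0 B8 9E.
U+193D5: 4-byte form → F0 99 8F 95.
Concatenated (20 bytes): D0 86 F0 9F A4 AB F1 85 BB AA E3 95 91 E0 B8 9E F0 99 8F 95.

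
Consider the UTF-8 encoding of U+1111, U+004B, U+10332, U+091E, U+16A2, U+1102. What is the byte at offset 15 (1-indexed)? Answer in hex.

0xE1

1-indexed offset 15 is 0-indexed offset 14.
U+1111 → 3-byte form E1 84 91 at offsets 0–2.
U+004B → 1-byte form 4B at offsets 3–3.
U+10332 → 4-byte form F0 90 8C B2 at offsets 4–7.
U+091E → 3-byte form E0 A4 9E at offsets 8–10.
U+16A2 → 3-byte form E1 9A A2 at offsets 11–13.
U+1102 → 3-byte form E1 84 82 at offsets 14–16.
Offset 14 falls in char 6's range; it's byte 1 of E1 84 82 = 0xE1.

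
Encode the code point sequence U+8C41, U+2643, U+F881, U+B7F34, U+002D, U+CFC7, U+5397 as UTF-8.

E8 B1 81 E2 99 83 EF A2 81 F2 B7 BC B4 2D EC BF 87 E5 8E 97

U+8C41: 3-byte form → E8 B1 81.
U+2643: 3-byte form → E2 99 83.
U+F881: 3-byte form → EF A2 81.
U+B7F34: 4-byte form → F2 B7 BC B4.
U+002D: 1-byte form → 2D.
U+CFC7: 3-byte form → EC BF 87.
U+5397: 3-byte form → E5 8E 97.
Concatenated (20 bytes): E8 B1 81 E2 99 83 EF A2 81 F2 B7 BC B4 2D EC BF 87 E5 8E 97.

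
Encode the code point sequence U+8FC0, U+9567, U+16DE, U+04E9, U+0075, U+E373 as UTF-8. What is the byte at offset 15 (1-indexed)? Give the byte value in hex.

1-indexed offset 15 is 0-indexed offset 14.
U+8FC0 → 3-byte form E8 BF 80 at offsets 0–2.
U+9567 → 3-byte form E9 95 A7 at offsets 3–5.
U+16DE → 3-byte form E1 9B 9E at offsets 6–8.
U+04E9 → 2-byte form D3 A9 at offsets 9–10.
U+0075 → 1-byte form 75 at offsets 11–11.
U+E373 → 3-byte form EE 8D B3 at offsets 12–14.
Offset 14 falls in char 6's range; it's byte 3 of EE 8D B3 = 0xB3.

0xB3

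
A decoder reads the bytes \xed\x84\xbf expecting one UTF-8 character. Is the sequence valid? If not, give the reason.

valid

Leading byte 0xED = 11101101 → 3-byte form.
Continuation bytes 0x84=10000100, 0xBF=10111111 all match 10xxxxxx.
Decoded value 0xD13F is ≥ 0x800 (shortest form) and not a surrogate.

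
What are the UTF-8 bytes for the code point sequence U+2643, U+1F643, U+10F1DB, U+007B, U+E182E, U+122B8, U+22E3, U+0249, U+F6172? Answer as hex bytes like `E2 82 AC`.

E2 99 83 F0 9F 99 83 F4 8F 87 9B 7B F3 A1 A0 AE F0 92 8A B8 E2 8B A3 C9 89 F3 B6 85 B2

U+2643: 3-byte form → E2 99 83.
U+1F643: 4-byte form → F0 9F 99 83.
U+10F1DB: 4-byte form → F4 8F 87 9B.
U+007B: 1-byte form → 7B.
U+E182E: 4-byte form → F3 A1 A0 AE.
U+122B8: 4-byte form → F0 92 8A B8.
U+22E3: 3-byte form → E2 8B A3.
U+0249: 2-byte form → C9 89.
U+F6172: 4-byte form → F3 B6 85 B2.
Concatenated (29 bytes): E2 99 83 F0 9F 99 83 F4 8F 87 9B 7B F3 A1 A0 AE F0 92 8A B8 E2 8B A3 C9 89 F3 B6 85 B2.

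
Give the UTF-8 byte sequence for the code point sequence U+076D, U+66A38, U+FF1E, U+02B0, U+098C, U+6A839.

DD AD F1 A6 A8 B8 EF BC 9E CA B0 E0 A6 8C F1 AA A0 B9

U+076D: 2-byte form → DD AD.
U+66A38: 4-byte form → F1 A6 A8 B8.
U+FF1E: 3-byte form → EF BC 9E.
U+02B0: 2-byte form → CA B0.
U+098C: 3-byte form → E0 A6 8C.
U+6A839: 4-byte form → F1 AA A0 B9.
Concatenated (18 bytes): DD AD F1 A6 A8 B8 EF BC 9E CA B0 E0 A6 8C F1 AA A0 B9.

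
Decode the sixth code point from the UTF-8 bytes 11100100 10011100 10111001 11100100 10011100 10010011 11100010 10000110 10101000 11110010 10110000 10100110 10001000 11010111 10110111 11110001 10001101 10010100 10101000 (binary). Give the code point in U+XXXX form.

Offset 0: leading byte 0xE4 = 11100100 → 3-byte char #1 = E4 9C B9.
Offset 3: leading byte 0xE4 = 11100100 → 3-byte char #2 = E4 9C 93.
Offset 6: leading byte 0xE2 = 11100010 → 3-byte char #3 = E2 86 A8.
Offset 9: leading byte 0xF2 = 11110010 → 4-byte char #4 = F2 B0 A6 88.
Offset 13: leading byte 0xD7 = 11010111 → 2-byte char #5 = D7 B7.
Offset 15: leading byte 0xF1 = 11110001 → 4-byte char #6 = F1 8D 94 A8.
Leading byte 0xF1 = 11110001 matches 11110xxx → 4-byte sequence.
Byte 1: 0xF1 = 11110001, payload 001 (3 bits).
Byte 2: 0x8D = 10001101 (10xxxxxx ✓), payload 001101.
Byte 3: 0x94 = 10010100 (10xxxxxx ✓), payload 010100.
Byte 4: 0xA8 = 10101000 (10xxxxxx ✓), payload 101000.
Concatenate: 001001101010100101000 = 0x4D528 (21 bits → U+4D528).

U+4D528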